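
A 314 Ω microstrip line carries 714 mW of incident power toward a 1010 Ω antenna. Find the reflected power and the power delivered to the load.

Γ = (1010 − 314)/(1010 + 314) = 0.526
|Γ|² = 0.276
P_refl = |Γ|²·P_inc = 197 mW, P_del = (1 − |Γ|²)·P_inc = 517 mW

P_reflected ≈ 197 mW; P_delivered ≈ 517 mW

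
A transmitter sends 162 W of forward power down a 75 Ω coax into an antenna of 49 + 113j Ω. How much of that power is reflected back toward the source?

P_reflected ≈ 77.4 W

|Γ| = |(-26 + j113)/(124 + j113)| = 0.691
|Γ|² = 0.478
P_refl = |Γ|²·P_inc = 77.4 W, P_del = (1 − |Γ|²)·P_inc = 84.6 W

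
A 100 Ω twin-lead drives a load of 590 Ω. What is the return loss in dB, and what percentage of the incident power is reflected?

RL ≈ 2.97 dB; 50.4% of incident power reflected

Γ = (590 − 100)/(590 + 100) = 0.71
RL = −20·log₁₀(0.71) = 2.97 dB
P_refl/P_inc = |Γ|² = 0.504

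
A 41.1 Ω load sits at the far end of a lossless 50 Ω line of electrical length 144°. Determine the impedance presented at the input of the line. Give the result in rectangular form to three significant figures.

tan(βl) = tan(144°) = -0.727
Z_in = Z_0·(Z_L + jZ_0·tanβl)/(Z_0 + jZ_L·tanβl)
     = 50·(41.1 − j36.3)/(50 − j29.9)

Z_in ≈ 46.3 − j8.68 Ω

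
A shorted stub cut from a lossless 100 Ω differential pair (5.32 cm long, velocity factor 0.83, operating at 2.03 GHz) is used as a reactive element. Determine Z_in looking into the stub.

Z_in ≈ −j44.2 Ω

λ = v/f = 0.83·c / 2.03 GHz = 0.123 m
βl = 2π·l/λ = 2π × 0.434 = 156°
tan(βl) = -0.442
For a shorted stub, Z_in = jZ_0·tan(βl)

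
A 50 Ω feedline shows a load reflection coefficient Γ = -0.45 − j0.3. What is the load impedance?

Z_L = Z_0·(1 + Γ)/(1 − Γ) = 50·(0.55 − j0.3)/(1.45 + j0.3)

Z_L ≈ 16.1 − j13.7 Ω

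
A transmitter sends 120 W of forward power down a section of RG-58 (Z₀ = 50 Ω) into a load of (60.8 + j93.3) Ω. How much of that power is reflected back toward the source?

P_reflected ≈ 50.5 W

|Γ| = |(10.8 + j93.3)/(110.8 + j93.3)| = 0.648
|Γ|² = 0.42
P_refl = |Γ|²·P_inc = 50.5 W, P_del = (1 − |Γ|²)·P_inc = 69.5 W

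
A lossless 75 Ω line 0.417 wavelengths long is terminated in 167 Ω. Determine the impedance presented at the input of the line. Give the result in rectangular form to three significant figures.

βl = 2π × 0.417 = 150°
tan(βl) = tan(150°) = -0.575
Z_in = Z_0·(Z_L + jZ_0·tanβl)/(Z_0 + jZ_L·tanβl)
     = 75·(167 − j43.1)/(75 − j96)

Z_in ≈ 84.2 + j64.7 Ω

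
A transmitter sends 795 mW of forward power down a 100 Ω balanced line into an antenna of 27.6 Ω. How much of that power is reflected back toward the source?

Γ = (27.6 − 100)/(27.6 + 100) = -0.567
|Γ|² = 0.322
P_refl = |Γ|²·P_inc = 256 mW, P_del = (1 − |Γ|²)·P_inc = 539 mW

P_reflected ≈ 256 mW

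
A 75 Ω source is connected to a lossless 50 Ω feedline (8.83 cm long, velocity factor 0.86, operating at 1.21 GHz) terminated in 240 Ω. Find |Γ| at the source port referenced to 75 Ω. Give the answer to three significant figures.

|Γ| ≈ 0.622

λ = v/f = 0.86·c / 1.21 GHz = 0.213 m
βl = 2π·l/λ = 2π × 0.414 = 149°
tan(βl) = -0.599
Z_in = Z_0·(Z_L + jZ_0·tanβl)/(Z_0 + jZ_L·tanβl) = 35.2 + j71.2 Ω
Γ_s = (Z_in − Z_s)/(Z_in + Z_s) = (-39.8 + j71.2)/(110 + j71.2), |Γ_s| = 0.622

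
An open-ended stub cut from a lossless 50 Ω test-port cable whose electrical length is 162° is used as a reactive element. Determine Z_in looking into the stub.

tan(βl) = -0.325
For an open-ended stub, Z_in = −jZ_0·cot(βl) = −jZ_0/tan(βl)

Z_in ≈ +j154 Ω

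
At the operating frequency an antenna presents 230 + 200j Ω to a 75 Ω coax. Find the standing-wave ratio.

VSWR ≈ 5.53

Γ = (Z_L − Z_0)/(Z_L + Z_0) = (155 + j200)/(305 + j200)
|Γ| = 253/365 = 0.694
VSWR = (1 + |Γ|)/(1 − |Γ|) = 1.69/0.306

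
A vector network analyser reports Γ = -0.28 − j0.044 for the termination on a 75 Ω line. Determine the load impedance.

Z_L ≈ 42 − j4.02 Ω

Z_L = Z_0·(1 + Γ)/(1 − Γ) = 75·(0.72 − j0.044)/(1.28 + j0.044)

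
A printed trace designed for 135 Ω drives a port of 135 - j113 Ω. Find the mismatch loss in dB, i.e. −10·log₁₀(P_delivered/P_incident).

Γ = (0 − j113)/(270 − j113), |Γ| = 0.386
|Γ|² = 0.149, so P_del/P_inc = 1 − |Γ|² = 0.851
ML = −10·log₁₀(1 − |Γ|²)

mismatch loss ≈ 0.701 dB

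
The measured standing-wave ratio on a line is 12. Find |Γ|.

|Γ| = (S − 1)/(S + 1) = (12 − 1)/(12 + 1) = 11/13

|Γ| ≈ 0.846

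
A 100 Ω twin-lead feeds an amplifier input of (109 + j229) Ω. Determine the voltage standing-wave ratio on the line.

VSWR ≈ 6.67

Γ = (Z_L − Z_0)/(Z_L + Z_0) = (9 + j229)/(209 + j229)
|Γ| = 229/310 = 0.739
VSWR = (1 + |Γ|)/(1 − |Γ|) = 1.74/0.261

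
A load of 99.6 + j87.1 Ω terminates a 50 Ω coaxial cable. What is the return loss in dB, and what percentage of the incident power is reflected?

Γ = (49.6 + j87.1)/(149.6 + j87.1), |Γ| = 0.579
RL = −20·log₁₀(0.579) = 4.75 dB
P_refl/P_inc = |Γ|² = 0.335

RL ≈ 4.75 dB; 33.5% of incident power reflected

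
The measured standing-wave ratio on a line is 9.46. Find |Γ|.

|Γ| ≈ 0.809

|Γ| = (S − 1)/(S + 1) = (9.46 − 1)/(9.46 + 1) = 8.46/10.5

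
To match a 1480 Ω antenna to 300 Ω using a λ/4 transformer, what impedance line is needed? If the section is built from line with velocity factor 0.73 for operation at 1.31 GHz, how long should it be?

Z_qwt = √(Z_0·R_L) = √(300 × 1480) = √444000
λ = 0.73·c/f = 0.167 m, so l = λ/4 = 0.0418 m

Z_qwt ≈ 666 Ω; length ≈ 4.18 cm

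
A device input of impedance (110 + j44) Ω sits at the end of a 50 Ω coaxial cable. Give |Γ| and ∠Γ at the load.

Γ ≈ 0.448 ∠ 20.9°

Γ = (Z_L − Z_0)/(Z_L + Z_0) = (60 + j44)/(160 + j44)
|Γ| = 74.4/166 = 0.448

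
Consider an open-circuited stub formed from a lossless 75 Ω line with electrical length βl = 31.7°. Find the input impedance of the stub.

Z_in ≈ −j121 Ω

tan(βl) = 0.618
For an open-circuited stub, Z_in = −jZ_0·cot(βl) = −jZ_0/tan(βl)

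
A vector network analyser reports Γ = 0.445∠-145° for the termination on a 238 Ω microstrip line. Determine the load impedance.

Z_L ≈ 99 − j63 Ω

Z_L = Z_0·(1 + Γ)/(1 − Γ) = 238·(0.635 − j0.255)/(1.36 + j0.255)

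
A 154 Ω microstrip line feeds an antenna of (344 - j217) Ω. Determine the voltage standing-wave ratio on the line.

Γ = (Z_L − Z_0)/(Z_L + Z_0) = (190 − j217)/(498 − j217)
|Γ| = 288/543 = 0.531
VSWR = (1 + |Γ|)/(1 − |Γ|) = 1.53/0.469

VSWR ≈ 3.26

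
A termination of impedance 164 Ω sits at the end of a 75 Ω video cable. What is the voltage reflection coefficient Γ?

Γ = 0.372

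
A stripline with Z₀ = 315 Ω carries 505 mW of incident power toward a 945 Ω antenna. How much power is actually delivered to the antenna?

Γ = (945 − 315)/(945 + 315) = 0.5
|Γ|² = 0.25
P_refl = |Γ|²·P_inc = 126 mW, P_del = (1 − |Γ|²)·P_inc = 379 mW

P_delivered ≈ 379 mW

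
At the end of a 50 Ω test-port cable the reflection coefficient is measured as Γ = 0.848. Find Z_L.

Z_L ≈ 608 Ω

Z_L = Z_0·(1 + Γ)/(1 − Γ) = 50·(1.85)/(0.152)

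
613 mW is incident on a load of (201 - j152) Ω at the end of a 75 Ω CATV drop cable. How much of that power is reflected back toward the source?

|Γ| = |(126 − j152)/(276 − j152)| = 0.627
|Γ|² = 0.393
P_refl = |Γ|²·P_inc = 241 mW, P_del = (1 − |Γ|²)·P_inc = 372 mW

P_reflected ≈ 241 mW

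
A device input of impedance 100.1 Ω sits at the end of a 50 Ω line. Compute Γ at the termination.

Γ = 0.334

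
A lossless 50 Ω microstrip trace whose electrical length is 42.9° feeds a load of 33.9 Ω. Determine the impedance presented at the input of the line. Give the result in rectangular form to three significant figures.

Z_in ≈ 45.2 + j18 Ω

tan(βl) = tan(42.9°) = 0.929
Z_in = Z_0·(Z_L + jZ_0·tanβl)/(Z_0 + jZ_L·tanβl)
     = 50·(33.9 + j46.5)/(50 + j31.5)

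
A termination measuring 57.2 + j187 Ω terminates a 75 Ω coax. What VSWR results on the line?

VSWR ≈ 10.1

Γ = (Z_L − Z_0)/(Z_L + Z_0) = (-17.8 + j187)/(132.2 + j187)
|Γ| = 188/229 = 0.82
VSWR = (1 + |Γ|)/(1 − |Γ|) = 1.82/0.18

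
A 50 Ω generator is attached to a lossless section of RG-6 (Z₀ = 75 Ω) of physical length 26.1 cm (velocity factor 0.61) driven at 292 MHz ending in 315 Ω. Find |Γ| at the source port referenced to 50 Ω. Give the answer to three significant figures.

|Γ| ≈ 0.69

λ = v/f = 0.61·c / 292 MHz = 0.627 m
βl = 2π·l/λ = 2π × 0.416 = 150°
tan(βl) = -0.579
Z_in = Z_0·(Z_L + jZ_0·tanβl)/(Z_0 + jZ_L·tanβl) = 60.8 + j105 Ω
Γ_s = (Z_in − Z_s)/(Z_in + Z_s) = (10.8 + j105)/(111 + j105), |Γ_s| = 0.69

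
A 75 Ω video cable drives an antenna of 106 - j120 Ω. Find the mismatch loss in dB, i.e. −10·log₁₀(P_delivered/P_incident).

mismatch loss ≈ 1.71 dB

Γ = (31 − j120)/(181 − j120), |Γ| = 0.571
|Γ|² = 0.326, so P_del/P_inc = 1 − |Γ|² = 0.674
ML = −10·log₁₀(1 − |Γ|²)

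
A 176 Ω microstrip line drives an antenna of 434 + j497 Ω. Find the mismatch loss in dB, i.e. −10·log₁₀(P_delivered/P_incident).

Γ = (258 + j497)/(610 + j497), |Γ| = 0.712
|Γ|² = 0.506, so P_del/P_inc = 1 − |Γ|² = 0.494
ML = −10·log₁₀(1 − |Γ|²)

mismatch loss ≈ 3.07 dB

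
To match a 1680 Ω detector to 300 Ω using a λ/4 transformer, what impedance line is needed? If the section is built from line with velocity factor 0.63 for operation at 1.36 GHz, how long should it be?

Z_qwt ≈ 710 Ω; length ≈ 3.47 cm

Z_qwt = √(Z_0·R_L) = √(300 × 1680) = √504000
λ = 0.63·c/f = 0.139 m, so l = λ/4 = 0.0347 m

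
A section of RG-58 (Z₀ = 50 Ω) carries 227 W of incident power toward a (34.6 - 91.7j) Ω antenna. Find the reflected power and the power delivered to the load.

P_reflected ≈ 126 W; P_delivered ≈ 101 W

|Γ| = |(-15.4 − j91.7)/(84.6 − j91.7)| = 0.745
|Γ|² = 0.555
P_refl = |Γ|²·P_inc = 126 W, P_del = (1 − |Γ|²)·P_inc = 101 W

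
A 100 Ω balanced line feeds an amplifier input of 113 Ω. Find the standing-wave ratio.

VSWR ≈ 1.13

For a purely resistive load, VSWR = R_L/Z_0 or Z_0/R_L (whichever > 1) = 113/100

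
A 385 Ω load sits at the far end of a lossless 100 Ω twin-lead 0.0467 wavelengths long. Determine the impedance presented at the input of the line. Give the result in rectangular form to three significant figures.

βl = 2π × 0.0467 = 16.8°
tan(βl) = tan(16.8°) = 0.302
Z_in = Z_0·(Z_L + jZ_0·tanβl)/(Z_0 + jZ_L·tanβl)
     = 100·(385 + j30.2)/(100 + j116)

Z_in ≈ 179 − j177 Ω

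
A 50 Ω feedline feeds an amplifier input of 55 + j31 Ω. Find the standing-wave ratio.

Γ = (Z_L − Z_0)/(Z_L + Z_0) = (5 + j31)/(105 + j31)
|Γ| = 31.4/109 = 0.287
VSWR = (1 + |Γ|)/(1 − |Γ|) = 1.29/0.713

VSWR ≈ 1.8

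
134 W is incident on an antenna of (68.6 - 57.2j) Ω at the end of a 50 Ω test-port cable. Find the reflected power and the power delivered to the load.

|Γ| = |(18.6 − j57.2)/(118.6 − j57.2)| = 0.457
|Γ|² = 0.209
P_refl = |Γ|²·P_inc = 28 W, P_del = (1 − |Γ|²)·P_inc = 106 W

P_reflected ≈ 28 W; P_delivered ≈ 106 W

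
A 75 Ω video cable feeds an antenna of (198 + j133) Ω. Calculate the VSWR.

VSWR ≈ 3.96

Γ = (Z_L − Z_0)/(Z_L + Z_0) = (123 + j133)/(273 + j133)
|Γ| = 181/304 = 0.597
VSWR = (1 + |Γ|)/(1 − |Γ|) = 1.6/0.403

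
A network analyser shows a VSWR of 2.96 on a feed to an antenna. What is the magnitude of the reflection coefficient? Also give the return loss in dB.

|Γ| ≈ 0.495; return loss ≈ 6.11 dB

|Γ| = (S − 1)/(S + 1) = (2.96 − 1)/(2.96 + 1) = 1.96/3.96
RL = −20·log₁₀|Γ| = −20·log₁₀(0.495)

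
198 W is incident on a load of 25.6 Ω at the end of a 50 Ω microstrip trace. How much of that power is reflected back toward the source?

Γ = (25.6 − 50)/(25.6 + 50) = -0.323
|Γ|² = 0.104
P_refl = |Γ|²·P_inc = 20.6 W, P_del = (1 − |Γ|²)·P_inc = 177 W

P_reflected ≈ 20.6 W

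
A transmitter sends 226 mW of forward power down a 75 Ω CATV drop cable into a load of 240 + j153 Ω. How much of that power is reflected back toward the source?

P_reflected ≈ 93.3 mW

|Γ| = |(165 + j153)/(315 + j153)| = 0.643
|Γ|² = 0.413
P_refl = |Γ|²·P_inc = 93.3 mW, P_del = (1 − |Γ|²)·P_inc = 133 mW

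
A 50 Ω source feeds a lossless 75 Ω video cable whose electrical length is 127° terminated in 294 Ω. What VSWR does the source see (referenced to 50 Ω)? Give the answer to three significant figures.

tan(βl) = -1.33
Z_in = Z_0·(Z_L + jZ_0·tanβl)/(Z_0 + jZ_L·tanβl) = 28.9 + j51 Ω
Γ_s = (Z_in − Z_s)/(Z_in + Z_s) = (-21.1 + j51)/(78.9 + j51), |Γ_s| = 0.587
VSWR = (1 + |Γ_s|)/(1 − |Γ_s|)

VSWR ≈ 3.84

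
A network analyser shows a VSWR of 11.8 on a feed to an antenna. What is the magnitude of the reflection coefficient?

|Γ| = (S − 1)/(S + 1) = (11.8 − 1)/(11.8 + 1) = 10.8/12.8

|Γ| ≈ 0.844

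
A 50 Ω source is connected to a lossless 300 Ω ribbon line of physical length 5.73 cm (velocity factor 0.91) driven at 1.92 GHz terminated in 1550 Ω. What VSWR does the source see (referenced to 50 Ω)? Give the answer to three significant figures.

VSWR ≈ 21.5

λ = v/f = 0.91·c / 1.92 GHz = 0.142 m
βl = 2π·l/λ = 2π × 0.403 = 145°
tan(βl) = -0.698
Z_in = Z_0·(Z_L + jZ_0·tanβl)/(Z_0 + jZ_L·tanβl) = 165 + j384 Ω
Γ_s = (Z_in − Z_s)/(Z_in + Z_s) = (115 + j384)/(215 + j384), |Γ_s| = 0.911
VSWR = (1 + |Γ_s|)/(1 − |Γ_s|)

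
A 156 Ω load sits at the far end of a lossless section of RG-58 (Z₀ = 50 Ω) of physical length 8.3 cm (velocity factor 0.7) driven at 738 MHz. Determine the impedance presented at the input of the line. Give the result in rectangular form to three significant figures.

Z_in ≈ 17.1 + j11.9 Ω

λ = v/f = 0.7·c / 738 MHz = 0.285 m
βl = 2π·l/λ = 2π × 0.292 = 105°
tan(βl) = tan(105°) = -3.73
Z_in = Z_0·(Z_L + jZ_0·tanβl)/(Z_0 + jZ_L·tanβl)
     = 50·(156 − j187)/(50 − j582)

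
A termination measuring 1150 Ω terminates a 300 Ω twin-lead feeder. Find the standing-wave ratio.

Γ = (1150 − 300)/(1150 + 300) = 0.586
VSWR = (1 + 0.586)/(1 − 0.586)

VSWR ≈ 3.83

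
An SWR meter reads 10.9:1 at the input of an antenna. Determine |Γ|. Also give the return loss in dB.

|Γ| ≈ 0.832; return loss ≈ 1.6 dB

|Γ| = (S − 1)/(S + 1) = (10.9 − 1)/(10.9 + 1) = 9.9/11.9
RL = −20·log₁₀|Γ| = −20·log₁₀(0.832)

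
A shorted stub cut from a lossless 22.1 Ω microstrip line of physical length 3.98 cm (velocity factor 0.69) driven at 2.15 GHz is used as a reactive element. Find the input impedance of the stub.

λ = v/f = 0.69·c / 2.15 GHz = 0.0963 m
βl = 2π·l/λ = 2π × 0.413 = 149°
tan(βl) = -0.605
For a shorted stub, Z_in = jZ_0·tan(βl)

Z_in ≈ −j13.4 Ω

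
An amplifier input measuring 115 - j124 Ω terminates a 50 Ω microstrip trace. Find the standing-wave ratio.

VSWR ≈ 5.22

Γ = (Z_L − Z_0)/(Z_L + Z_0) = (65 − j124)/(165 − j124)
|Γ| = 140/206 = 0.678
VSWR = (1 + |Γ|)/(1 − |Γ|) = 1.68/0.322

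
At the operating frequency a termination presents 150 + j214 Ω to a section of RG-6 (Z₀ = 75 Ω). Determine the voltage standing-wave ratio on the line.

VSWR ≈ 6.41

Γ = (Z_L − Z_0)/(Z_L + Z_0) = (75 + j214)/(225 + j214)
|Γ| = 227/311 = 0.73
VSWR = (1 + |Γ|)/(1 − |Γ|) = 1.73/0.27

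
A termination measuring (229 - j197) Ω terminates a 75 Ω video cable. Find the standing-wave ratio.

Γ = (Z_L − Z_0)/(Z_L + Z_0) = (154 − j197)/(304 − j197)
|Γ| = 250/362 = 0.69
VSWR = (1 + |Γ|)/(1 − |Γ|) = 1.69/0.31

VSWR ≈ 5.46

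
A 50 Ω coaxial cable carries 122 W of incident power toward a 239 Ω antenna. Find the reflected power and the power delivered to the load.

P_reflected ≈ 52.2 W; P_delivered ≈ 69.8 W

Γ = (239 − 50)/(239 + 50) = 0.654
|Γ|² = 0.428
P_refl = |Γ|²·P_inc = 52.2 W, P_del = (1 − |Γ|²)·P_inc = 69.8 W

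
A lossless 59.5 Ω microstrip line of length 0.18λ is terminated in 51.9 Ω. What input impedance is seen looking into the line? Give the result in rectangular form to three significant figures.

Z_in ≈ 64.5 + j6.82 Ω

βl = 2π × 0.18 = 64.8°
tan(βl) = tan(64.8°) = 2.13
Z_in = Z_0·(Z_L + jZ_0·tanβl)/(Z_0 + jZ_L·tanβl)
     = 59.5·(51.9 + j126)/(59.5 + j110)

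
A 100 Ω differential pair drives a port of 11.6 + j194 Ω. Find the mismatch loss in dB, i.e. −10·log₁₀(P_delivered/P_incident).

Γ = (-88.4 + j194)/(111.6 + j194), |Γ| = 0.953
|Γ|² = 0.907, so P_del/P_inc = 1 − |Γ|² = 0.0926
ML = −10·log₁₀(1 − |Γ|²)

mismatch loss ≈ 10.3 dB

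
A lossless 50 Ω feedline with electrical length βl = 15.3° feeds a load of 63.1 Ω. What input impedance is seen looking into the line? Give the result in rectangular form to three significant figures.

Z_in ≈ 60.6 − j7.24 Ω

tan(βl) = tan(15.3°) = 0.274
Z_in = Z_0·(Z_L + jZ_0·tanβl)/(Z_0 + jZ_L·tanβl)
     = 50·(63.1 + j13.7)/(50 + j17.3)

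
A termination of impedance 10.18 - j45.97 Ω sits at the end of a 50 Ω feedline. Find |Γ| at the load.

|Γ| ≈ 0.803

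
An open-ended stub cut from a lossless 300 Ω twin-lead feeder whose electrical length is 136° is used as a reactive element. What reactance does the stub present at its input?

tan(βl) = -0.966
For an open-ended stub, Z_in = −jZ_0·cot(βl) = −jZ_0/tan(βl)

X_in ≈ 311 Ω (inductive)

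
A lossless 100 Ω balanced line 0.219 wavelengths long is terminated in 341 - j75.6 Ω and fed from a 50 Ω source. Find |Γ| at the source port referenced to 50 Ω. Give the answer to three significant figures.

βl = 2π × 0.219 = 78.8°
tan(βl) = 5.07
Z_in = Z_0·(Z_L + jZ_0·tanβl)/(Z_0 + jZ_L·tanβl) = 28.3 − j11.8 Ω
Γ_s = (Z_in − Z_s)/(Z_in + Z_s) = (-21.7 − j11.8)/(78.3 − j11.8), |Γ_s| = 0.313

|Γ| ≈ 0.313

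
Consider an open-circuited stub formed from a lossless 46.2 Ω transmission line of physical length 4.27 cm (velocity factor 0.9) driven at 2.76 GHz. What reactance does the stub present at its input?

λ = v/f = 0.9·c / 2.76 GHz = 0.0978 m
βl = 2π·l/λ = 2π × 0.436 = 157°
tan(βl) = -0.422
For an open-circuited stub, Z_in = −jZ_0·cot(βl) = −jZ_0/tan(βl)

X_in ≈ 110 Ω (inductive)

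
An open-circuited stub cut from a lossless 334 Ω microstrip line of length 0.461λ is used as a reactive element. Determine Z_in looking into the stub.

βl = 2π × 0.461 = 166°
tan(βl) = -0.25
For an open-circuited stub, Z_in = −jZ_0·cot(βl) = −jZ_0/tan(βl)

Z_in ≈ +j1340 Ω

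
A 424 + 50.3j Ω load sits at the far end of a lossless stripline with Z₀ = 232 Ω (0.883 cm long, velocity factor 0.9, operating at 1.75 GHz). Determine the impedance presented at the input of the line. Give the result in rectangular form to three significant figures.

Z_in ≈ 368 − j125 Ω

λ = v/f = 0.9·c / 1.75 GHz = 0.154 m
βl = 2π·l/λ = 2π × 0.0572 = 20.6°
tan(βl) = tan(20.6°) = 0.376
Z_in = Z_0·(Z_L + jZ_0·tanβl)/(Z_0 + jZ_L·tanβl)
     = 232·(424 + j138)/(213 + j159)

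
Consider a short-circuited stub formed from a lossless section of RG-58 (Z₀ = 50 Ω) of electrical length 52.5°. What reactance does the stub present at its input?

tan(βl) = 1.3
For a short-circuited stub, Z_in = jZ_0·tan(βl)

X_in ≈ 65.2 Ω (inductive)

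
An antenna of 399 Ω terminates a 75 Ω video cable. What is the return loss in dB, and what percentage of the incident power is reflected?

Γ = (399 − 75)/(399 + 75) = 0.684
RL = −20·log₁₀(0.684) = 3.3 dB
P_refl/P_inc = |Γ|² = 0.467

RL ≈ 3.3 dB; 46.7% of incident power reflected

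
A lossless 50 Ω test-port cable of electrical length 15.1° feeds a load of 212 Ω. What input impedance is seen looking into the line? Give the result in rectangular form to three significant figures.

Z_in ≈ 98.5 − j99.2 Ω

tan(βl) = tan(15.1°) = 0.27
Z_in = Z_0·(Z_L + jZ_0·tanβl)/(Z_0 + jZ_L·tanβl)
     = 50·(212 + j13.5)/(50 + j57.2)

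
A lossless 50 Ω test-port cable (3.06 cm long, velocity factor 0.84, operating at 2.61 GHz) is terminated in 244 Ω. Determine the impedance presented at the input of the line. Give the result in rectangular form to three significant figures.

λ = v/f = 0.84·c / 2.61 GHz = 0.0966 m
βl = 2π·l/λ = 2π × 0.317 = 114°
tan(βl) = tan(114°) = -2.24
Z_in = Z_0·(Z_L + jZ_0·tanβl)/(Z_0 + jZ_L·tanβl)
     = 50·(244 − j112)/(50 − j546)

Z_in ≈ 12.2 + j21.2 Ω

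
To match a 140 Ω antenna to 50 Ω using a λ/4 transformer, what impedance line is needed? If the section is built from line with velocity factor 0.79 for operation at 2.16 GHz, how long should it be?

Z_qwt = √(Z_0·R_L) = √(50 × 140) = √7000
λ = 0.79·c/f = 0.11 m, so l = λ/4 = 0.0274 m

Z_qwt ≈ 83.7 Ω; length ≈ 2.74 cm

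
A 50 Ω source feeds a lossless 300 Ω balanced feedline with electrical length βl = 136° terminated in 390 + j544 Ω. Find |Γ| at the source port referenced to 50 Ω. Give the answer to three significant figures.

tan(βl) = -0.966
Z_in = Z_0·(Z_L + jZ_0·tanβl)/(Z_0 + jZ_L·tanβl) = 82.4 + j130 Ω
Γ_s = (Z_in − Z_s)/(Z_in + Z_s) = (32.4 + j130)/(132 + j130), |Γ_s| = 0.722

|Γ| ≈ 0.722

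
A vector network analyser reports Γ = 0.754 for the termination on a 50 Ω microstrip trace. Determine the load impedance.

Z_L = Z_0·(1 + Γ)/(1 − Γ) = 50·(1.75)/(0.246)

Z_L ≈ 357 Ω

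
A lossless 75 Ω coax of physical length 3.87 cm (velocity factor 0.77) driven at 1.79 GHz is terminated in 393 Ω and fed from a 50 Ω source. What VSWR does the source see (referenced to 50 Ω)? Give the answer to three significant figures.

λ = v/f = 0.77·c / 1.79 GHz = 0.129 m
βl = 2π·l/λ = 2π × 0.3 = 108°
tan(βl) = -3.09
Z_in = Z_0·(Z_L + jZ_0·tanβl)/(Z_0 + jZ_L·tanβl) = 15.8 + j23.3 Ω
Γ_s = (Z_in − Z_s)/(Z_in + Z_s) = (-34.2 + j23.3)/(65.8 + j23.3), |Γ_s| = 0.594
VSWR = (1 + |Γ_s|)/(1 − |Γ_s|)

VSWR ≈ 3.92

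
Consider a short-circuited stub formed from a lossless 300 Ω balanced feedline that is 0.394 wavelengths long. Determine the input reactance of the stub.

βl = 2π × 0.394 = 142°
tan(βl) = -0.786
For a short-circuited stub, Z_in = jZ_0·tan(βl)

X_in ≈ -236 Ω (capacitive)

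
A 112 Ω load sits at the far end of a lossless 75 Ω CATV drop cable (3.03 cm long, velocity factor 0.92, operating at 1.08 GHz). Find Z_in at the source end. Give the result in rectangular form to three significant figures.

Z_in ≈ 71.5 − j29.4 Ω

λ = v/f = 0.92·c / 1.08 GHz = 0.256 m
βl = 2π·l/λ = 2π × 0.119 = 42.7°
tan(βl) = tan(42.7°) = 0.922
Z_in = Z_0·(Z_L + jZ_0·tanβl)/(Z_0 + jZ_L·tanβl)
     = 75·(112 + j69.2)/(75 + j103)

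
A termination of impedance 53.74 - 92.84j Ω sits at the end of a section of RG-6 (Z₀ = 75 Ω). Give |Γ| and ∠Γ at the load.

Γ ≈ 0.6 ∠ -67.1°

Γ = (Z_L − Z_0)/(Z_L + Z_0) = (-21.26 − j92.84)/(128.7 − j92.84)
|Γ| = 95.2/159 = 0.6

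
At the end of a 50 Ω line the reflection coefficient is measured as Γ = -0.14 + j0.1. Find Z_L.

Z_L = Z_0·(1 + Γ)/(1 − Γ) = 50·(0.86 + j0.1)/(1.14 − j0.1)

Z_L ≈ 37 + j7.64 Ω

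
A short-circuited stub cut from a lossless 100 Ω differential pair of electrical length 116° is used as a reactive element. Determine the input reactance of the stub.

tan(βl) = -2.05
For a short-circuited stub, Z_in = jZ_0·tan(βl)

X_in ≈ -205 Ω (capacitive)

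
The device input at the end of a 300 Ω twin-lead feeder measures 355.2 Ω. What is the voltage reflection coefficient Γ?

Γ = (Z_L − Z_0)/(Z_L + Z_0) = (355.2 − 300)/(355.2 + 300) = 55.2/655.2

Γ = 0.0842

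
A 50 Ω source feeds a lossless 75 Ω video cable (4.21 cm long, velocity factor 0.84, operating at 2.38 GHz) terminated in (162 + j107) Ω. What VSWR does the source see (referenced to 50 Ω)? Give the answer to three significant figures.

λ = v/f = 0.84·c / 2.38 GHz = 0.106 m
βl = 2π·l/λ = 2π × 0.398 = 143°
tan(βl) = -0.75
Z_in = Z_0·(Z_L + jZ_0·tanβl)/(Z_0 + jZ_L·tanβl) = 36.6 + j53.2 Ω
Γ_s = (Z_in − Z_s)/(Z_in + Z_s) = (-13.4 + j53.2)/(86.6 + j53.2), |Γ_s| = 0.54
VSWR = (1 + |Γ_s|)/(1 − |Γ_s|)

VSWR ≈ 3.34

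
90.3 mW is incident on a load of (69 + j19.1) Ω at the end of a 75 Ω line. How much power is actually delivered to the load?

P_delivered ≈ 88.6 mW

|Γ| = |(-6 + j19.1)/(144 + j19.1)| = 0.138
|Γ|² = 0.019
P_refl = |Γ|²·P_inc = 1.72 mW, P_del = (1 − |Γ|²)·P_inc = 88.6 mW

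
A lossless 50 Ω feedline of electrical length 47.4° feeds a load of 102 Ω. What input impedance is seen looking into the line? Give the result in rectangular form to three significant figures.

tan(βl) = tan(47.4°) = 1.09
Z_in = Z_0·(Z_L + jZ_0·tanβl)/(Z_0 + jZ_L·tanβl)
     = 50·(102 + j54.4)/(50 + j111)

Z_in ≈ 37.6 − j29 Ω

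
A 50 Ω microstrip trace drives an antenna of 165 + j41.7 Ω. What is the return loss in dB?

RL ≈ 5.06 dB

Γ = (115 + j41.7)/(215 + j41.7), |Γ| = 0.559
RL = −20·log₁₀|Γ| = −20·log₁₀(0.559)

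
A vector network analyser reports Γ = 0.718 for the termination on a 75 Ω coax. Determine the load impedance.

Z_L = Z_0·(1 + Γ)/(1 − Γ) = 75·(1.72)/(0.282)

Z_L ≈ 457 Ω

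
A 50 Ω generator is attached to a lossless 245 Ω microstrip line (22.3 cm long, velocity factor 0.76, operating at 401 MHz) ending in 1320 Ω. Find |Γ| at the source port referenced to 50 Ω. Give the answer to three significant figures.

|Γ| ≈ 0.888

λ = v/f = 0.76·c / 401 MHz = 0.569 m
βl = 2π·l/λ = 2π × 0.392 = 141°
tan(βl) = -0.804
Z_in = Z_0·(Z_L + jZ_0·tanβl)/(Z_0 + jZ_L·tanβl) = 110 + j279 Ω
Γ_s = (Z_in − Z_s)/(Z_in + Z_s) = (59.9 + j279)/(160 + j279), |Γ_s| = 0.888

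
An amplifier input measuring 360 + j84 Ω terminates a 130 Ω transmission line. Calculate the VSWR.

VSWR ≈ 2.94

Γ = (Z_L − Z_0)/(Z_L + Z_0) = (230 + j84)/(490 + j84)
|Γ| = 245/497 = 0.493
VSWR = (1 + |Γ|)/(1 − |Γ|) = 1.49/0.507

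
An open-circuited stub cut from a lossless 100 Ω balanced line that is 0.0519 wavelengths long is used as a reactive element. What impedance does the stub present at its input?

Z_in ≈ −j296 Ω

βl = 2π × 0.0519 = 18.7°
tan(βl) = 0.338
For an open-circuited stub, Z_in = −jZ_0·cot(βl) = −jZ_0/tan(βl)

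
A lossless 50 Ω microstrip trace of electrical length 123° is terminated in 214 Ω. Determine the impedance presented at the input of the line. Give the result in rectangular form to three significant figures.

Z_in ≈ 16.2 + j30 Ω

tan(βl) = tan(123°) = -1.54
Z_in = Z_0·(Z_L + jZ_0·tanβl)/(Z_0 + jZ_L·tanβl)
     = 50·(214 − j77)/(50 − j330)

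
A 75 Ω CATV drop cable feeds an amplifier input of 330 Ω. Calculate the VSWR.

Γ = (330 − 75)/(330 + 75) = 0.63
VSWR = (1 + 0.63)/(1 − 0.63)

VSWR ≈ 4.4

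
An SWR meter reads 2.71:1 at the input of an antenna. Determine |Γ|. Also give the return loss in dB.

|Γ| ≈ 0.461; return loss ≈ 6.73 dB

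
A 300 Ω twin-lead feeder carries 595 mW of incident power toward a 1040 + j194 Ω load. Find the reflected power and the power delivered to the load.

|Γ| = |(740 + j194)/(1340 + j194)| = 0.565
|Γ|² = 0.319
P_refl = |Γ|²·P_inc = 190 mW, P_del = (1 − |Γ|²)·P_inc = 405 mW

P_reflected ≈ 190 mW; P_delivered ≈ 405 mW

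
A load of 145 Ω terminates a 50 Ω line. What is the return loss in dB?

Γ = (145 − 50)/(145 + 50) = 0.487
RL = −20·log₁₀|Γ| = −20·log₁₀(0.487)

RL ≈ 6.25 dB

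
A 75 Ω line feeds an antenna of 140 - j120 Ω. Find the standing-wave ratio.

VSWR ≈ 3.49

Γ = (Z_L − Z_0)/(Z_L + Z_0) = (65 − j120)/(215 − j120)
|Γ| = 136/246 = 0.554
VSWR = (1 + |Γ|)/(1 − |Γ|) = 1.55/0.446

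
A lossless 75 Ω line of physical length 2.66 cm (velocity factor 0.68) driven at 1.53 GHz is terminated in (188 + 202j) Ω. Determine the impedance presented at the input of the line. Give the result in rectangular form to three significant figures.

λ = v/f = 0.68·c / 1.53 GHz = 0.133 m
βl = 2π·l/λ = 2π × 0.199 = 71.8°
tan(βl) = tan(71.8°) = 3.05
Z_in = Z_0·(Z_L + jZ_0·tanβl)/(Z_0 + jZ_L·tanβl)
     = 75·(188 + j430)/(-540 + j572)

Z_in ≈ 17.5 − j41.2 Ω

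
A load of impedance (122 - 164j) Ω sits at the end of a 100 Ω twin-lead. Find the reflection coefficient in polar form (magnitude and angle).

Γ ≈ 0.6 ∠ -45.9°

Γ = (Z_L − Z_0)/(Z_L + Z_0) = (22 − j164)/(222 − j164)
|Γ| = 165/276 = 0.6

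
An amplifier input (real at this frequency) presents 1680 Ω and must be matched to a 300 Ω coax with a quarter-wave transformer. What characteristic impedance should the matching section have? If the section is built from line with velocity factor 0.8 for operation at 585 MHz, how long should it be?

Z_qwt ≈ 710 Ω; length ≈ 10.3 cm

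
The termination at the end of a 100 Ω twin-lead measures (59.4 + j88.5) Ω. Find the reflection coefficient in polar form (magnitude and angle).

Γ ≈ 0.534 ∠ 85.6°

Γ = (Z_L − Z_0)/(Z_L + Z_0) = (-40.6 + j88.5)/(159.4 + j88.5)
|Γ| = 97.4/182 = 0.534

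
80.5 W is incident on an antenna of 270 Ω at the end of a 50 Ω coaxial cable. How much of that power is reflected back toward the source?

Γ = (270 − 50)/(270 + 50) = 0.688
|Γ|² = 0.473
P_refl = |Γ|²·P_inc = 38 W, P_del = (1 − |Γ|²)·P_inc = 42.5 W

P_reflected ≈ 38 W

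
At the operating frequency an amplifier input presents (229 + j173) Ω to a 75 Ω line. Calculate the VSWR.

Γ = (Z_L − Z_0)/(Z_L + Z_0) = (154 + j173)/(304 + j173)
|Γ| = 232/350 = 0.662
VSWR = (1 + |Γ|)/(1 − |Γ|) = 1.66/0.338

VSWR ≈ 4.92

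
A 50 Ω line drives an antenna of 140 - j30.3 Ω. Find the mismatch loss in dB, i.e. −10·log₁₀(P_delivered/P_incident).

Γ = (90 − j30.3)/(190 − j30.3), |Γ| = 0.494
|Γ|² = 0.244, so P_del/P_inc = 1 − |Γ|² = 0.756
ML = −10·log₁₀(1 − |Γ|²)

mismatch loss ≈ 1.21 dB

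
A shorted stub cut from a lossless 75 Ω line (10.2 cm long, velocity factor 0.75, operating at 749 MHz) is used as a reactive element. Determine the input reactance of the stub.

X_in ≈ -119 Ω (capacitive)

λ = v/f = 0.75·c / 749 MHz = 0.3 m
βl = 2π·l/λ = 2π × 0.34 = 122°
tan(βl) = -1.59
For a shorted stub, Z_in = jZ_0·tan(βl)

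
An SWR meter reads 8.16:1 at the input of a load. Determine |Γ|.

|Γ| = (S − 1)/(S + 1) = (8.16 − 1)/(8.16 + 1) = 7.16/9.16

|Γ| ≈ 0.782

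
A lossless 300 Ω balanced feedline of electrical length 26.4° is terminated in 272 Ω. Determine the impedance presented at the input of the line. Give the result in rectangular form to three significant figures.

tan(βl) = tan(26.4°) = 0.496
Z_in = Z_0·(Z_L + jZ_0·tanβl)/(Z_0 + jZ_L·tanβl)
     = 300·(272 + j149)/(300 + j135)

Z_in ≈ 282 + j22 Ω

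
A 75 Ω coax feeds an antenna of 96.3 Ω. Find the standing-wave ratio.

For a purely resistive load, VSWR = R_L/Z_0 or Z_0/R_L (whichever > 1) = 96.3/75

VSWR ≈ 1.28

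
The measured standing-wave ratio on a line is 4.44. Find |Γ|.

|Γ| = (S − 1)/(S + 1) = (4.44 − 1)/(4.44 + 1) = 3.44/5.44

|Γ| ≈ 0.632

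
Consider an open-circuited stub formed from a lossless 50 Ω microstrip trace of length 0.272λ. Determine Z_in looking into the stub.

βl = 2π × 0.272 = 97.9°
tan(βl) = -7.19
For an open-circuited stub, Z_in = −jZ_0·cot(βl) = −jZ_0/tan(βl)

Z_in ≈ +j6.96 Ω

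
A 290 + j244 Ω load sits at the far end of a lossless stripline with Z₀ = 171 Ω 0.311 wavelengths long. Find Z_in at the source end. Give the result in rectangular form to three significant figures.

βl = 2π × 0.311 = 112°
tan(βl) = tan(112°) = -2.48
Z_in = Z_0·(Z_L + jZ_0·tanβl)/(Z_0 + jZ_L·tanβl)
     = 171·(290 − j180)/(776 − j719)

Z_in ≈ 54.2 + j10.5 Ω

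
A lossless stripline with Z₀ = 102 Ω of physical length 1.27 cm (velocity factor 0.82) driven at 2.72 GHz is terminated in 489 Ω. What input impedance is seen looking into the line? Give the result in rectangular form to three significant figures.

λ = v/f = 0.82·c / 2.72 GHz = 0.0904 m
βl = 2π·l/λ = 2π × 0.14 = 50.6°
tan(βl) = tan(50.6°) = 1.22
Z_in = Z_0·(Z_L + jZ_0·tanβl)/(Z_0 + jZ_L·tanβl)
     = 102·(489 + j124)/(102 + j594)

Z_in ≈ 34.7 − j78 Ω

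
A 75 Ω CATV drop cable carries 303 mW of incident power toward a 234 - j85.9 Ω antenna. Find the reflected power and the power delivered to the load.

P_reflected ≈ 96.2 mW; P_delivered ≈ 207 mW

|Γ| = |(159 − j85.9)/(309 − j85.9)| = 0.563
|Γ|² = 0.318
P_refl = |Γ|²·P_inc = 96.2 mW, P_del = (1 − |Γ|²)·P_inc = 207 mW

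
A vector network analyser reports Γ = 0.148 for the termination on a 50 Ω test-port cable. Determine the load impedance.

Z_L = Z_0·(1 + Γ)/(1 − Γ) = 50·(1.15)/(0.852)

Z_L ≈ 67.4 Ω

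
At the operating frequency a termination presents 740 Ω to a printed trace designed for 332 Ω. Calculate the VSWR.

VSWR ≈ 2.23

For a purely resistive load, VSWR = R_L/Z_0 or Z_0/R_L (whichever > 1) = 740/332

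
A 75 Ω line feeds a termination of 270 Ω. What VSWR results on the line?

VSWR ≈ 3.6

For a purely resistive load, VSWR = R_L/Z_0 or Z_0/R_L (whichever > 1) = 270/75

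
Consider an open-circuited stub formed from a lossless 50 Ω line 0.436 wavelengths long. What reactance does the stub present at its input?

βl = 2π × 0.436 = 157°
tan(βl) = -0.425
For an open-circuited stub, Z_in = −jZ_0·cot(βl) = −jZ_0/tan(βl)

X_in ≈ 118 Ω (inductive)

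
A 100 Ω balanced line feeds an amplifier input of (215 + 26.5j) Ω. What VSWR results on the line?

VSWR ≈ 2.19

Γ = (Z_L − Z_0)/(Z_L + Z_0) = (115 + j26.5)/(315 + j26.5)
|Γ| = 118/316 = 0.373
VSWR = (1 + |Γ|)/(1 − |Γ|) = 1.37/0.627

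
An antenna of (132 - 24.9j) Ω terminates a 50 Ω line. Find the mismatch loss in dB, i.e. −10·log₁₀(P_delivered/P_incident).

Γ = (82 − j24.9)/(182 − j24.9), |Γ| = 0.467
|Γ|² = 0.218, so P_del/P_inc = 1 − |Γ|² = 0.782
ML = −10·log₁₀(1 − |Γ|²)

mismatch loss ≈ 1.07 dB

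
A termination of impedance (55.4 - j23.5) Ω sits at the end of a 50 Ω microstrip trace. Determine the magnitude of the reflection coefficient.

|Γ| ≈ 0.223

Γ = (Z_L − Z_0)/(Z_L + Z_0) = (5.4 − j23.5)/(105.4 − j23.5)
|Γ| = 24.1/108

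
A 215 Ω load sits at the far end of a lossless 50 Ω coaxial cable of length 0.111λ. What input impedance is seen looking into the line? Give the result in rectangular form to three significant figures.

Z_in ≈ 26.2 − j52.4 Ω

βl = 2π × 0.111 = 40°
tan(βl) = tan(40°) = 0.838
Z_in = Z_0·(Z_L + jZ_0·tanβl)/(Z_0 + jZ_L·tanβl)
     = 50·(215 + j41.9)/(50 + j180)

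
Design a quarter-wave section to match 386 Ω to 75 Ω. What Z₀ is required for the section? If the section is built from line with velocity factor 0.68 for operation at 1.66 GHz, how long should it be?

Z_qwt ≈ 170 Ω; length ≈ 3.07 cm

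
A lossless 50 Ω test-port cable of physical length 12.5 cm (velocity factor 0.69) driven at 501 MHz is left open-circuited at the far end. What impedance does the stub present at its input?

λ = v/f = 0.69·c / 501 MHz = 0.413 m
βl = 2π·l/λ = 2π × 0.303 = 109°
tan(βl) = -2.92
For an open-circuited stub, Z_in = −jZ_0·cot(βl) = −jZ_0/tan(βl)

Z_in ≈ +j17.1 Ω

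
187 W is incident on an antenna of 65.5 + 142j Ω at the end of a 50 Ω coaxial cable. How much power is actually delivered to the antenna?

|Γ| = |(15.5 + j142)/(115.5 + j142)| = 0.78
|Γ|² = 0.609
P_refl = |Γ|²·P_inc = 114 W, P_del = (1 − |Γ|²)·P_inc = 73.1 W

P_delivered ≈ 73.1 W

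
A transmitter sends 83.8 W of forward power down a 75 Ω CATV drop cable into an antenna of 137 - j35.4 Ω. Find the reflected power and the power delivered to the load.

P_reflected ≈ 9.25 W; P_delivered ≈ 74.6 W

|Γ| = |(62 − j35.4)/(212 − j35.4)| = 0.332
|Γ|² = 0.11
P_refl = |Γ|²·P_inc = 9.25 W, P_del = (1 − |Γ|²)·P_inc = 74.6 W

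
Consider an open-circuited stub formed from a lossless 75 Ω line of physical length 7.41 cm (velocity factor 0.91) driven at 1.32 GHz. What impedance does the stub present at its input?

λ = v/f = 0.91·c / 1.32 GHz = 0.207 m
βl = 2π·l/λ = 2π × 0.358 = 129°
tan(βl) = -1.24
For an open-circuited stub, Z_in = −jZ_0·cot(βl) = −jZ_0/tan(βl)

Z_in ≈ +j60.7 Ω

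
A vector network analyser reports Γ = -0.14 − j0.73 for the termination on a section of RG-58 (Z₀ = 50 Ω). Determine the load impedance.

Z_L = Z_0·(1 + Γ)/(1 − Γ) = 50·(0.86 − j0.73)/(1.14 + j0.73)

Z_L ≈ 12.2 − j39.8 Ω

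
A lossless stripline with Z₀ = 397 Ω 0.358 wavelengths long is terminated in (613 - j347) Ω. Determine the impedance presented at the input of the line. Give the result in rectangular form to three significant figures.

Z_in ≈ 423 + j339 Ω

βl = 2π × 0.358 = 129°
tan(βl) = tan(129°) = -1.24
Z_in = Z_0·(Z_L + jZ_0·tanβl)/(Z_0 + jZ_L·tanβl)
     = 397·(613 − j839)/(-33.3 − j760)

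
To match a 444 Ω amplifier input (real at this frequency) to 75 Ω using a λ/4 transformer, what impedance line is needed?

Z_qwt ≈ 182 Ω

Z_qwt = √(Z_0·R_L) = √(75 × 444) = √33300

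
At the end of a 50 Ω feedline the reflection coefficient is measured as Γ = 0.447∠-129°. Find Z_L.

Z_L ≈ 22.7 − j19.7 Ω

Z_L = Z_0·(1 + Γ)/(1 − Γ) = 50·(0.719 − j0.347)/(1.28 + j0.347)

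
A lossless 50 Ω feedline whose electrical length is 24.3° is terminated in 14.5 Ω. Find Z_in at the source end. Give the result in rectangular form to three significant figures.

Z_in ≈ 17.2 + j20.3 Ω

tan(βl) = tan(24.3°) = 0.452
Z_in = Z_0·(Z_L + jZ_0·tanβl)/(Z_0 + jZ_L·tanβl)
     = 50·(14.5 + j22.6)/(50 + j6.55)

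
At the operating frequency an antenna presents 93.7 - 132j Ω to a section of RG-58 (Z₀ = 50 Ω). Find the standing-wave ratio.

Γ = (Z_L − Z_0)/(Z_L + Z_0) = (43.7 − j132)/(143.7 − j132)
|Γ| = 139/195 = 0.713
VSWR = (1 + |Γ|)/(1 − |Γ|) = 1.71/0.287

VSWR ≈ 5.96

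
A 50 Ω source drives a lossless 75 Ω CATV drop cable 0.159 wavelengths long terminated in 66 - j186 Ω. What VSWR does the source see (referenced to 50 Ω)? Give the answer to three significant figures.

VSWR ≈ 6.3

βl = 2π × 0.159 = 57.2°
tan(βl) = 1.55
Z_in = Z_0·(Z_L + jZ_0·tanβl)/(Z_0 + jZ_L·tanβl) = 8.86 − j16.8 Ω
Γ_s = (Z_in − Z_s)/(Z_in + Z_s) = (-41.1 − j16.8)/(58.9 − j16.8), |Γ_s| = 0.726
VSWR = (1 + |Γ_s|)/(1 − |Γ_s|)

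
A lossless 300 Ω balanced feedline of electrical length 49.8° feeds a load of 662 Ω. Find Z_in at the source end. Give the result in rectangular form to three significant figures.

Z_in ≈ 203 − j176 Ω

tan(βl) = tan(49.8°) = 1.18
Z_in = Z_0·(Z_L + jZ_0·tanβl)/(Z_0 + jZ_L·tanβl)
     = 300·(662 + j355)/(300 + j783)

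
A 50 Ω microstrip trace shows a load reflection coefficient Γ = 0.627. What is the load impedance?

Z_L = Z_0·(1 + Γ)/(1 − Γ) = 50·(1.63)/(0.373)

Z_L ≈ 218 Ω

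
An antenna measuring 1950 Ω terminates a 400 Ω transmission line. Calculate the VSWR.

For a purely resistive load, VSWR = R_L/Z_0 or Z_0/R_L (whichever > 1) = 1950/400

VSWR ≈ 4.87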